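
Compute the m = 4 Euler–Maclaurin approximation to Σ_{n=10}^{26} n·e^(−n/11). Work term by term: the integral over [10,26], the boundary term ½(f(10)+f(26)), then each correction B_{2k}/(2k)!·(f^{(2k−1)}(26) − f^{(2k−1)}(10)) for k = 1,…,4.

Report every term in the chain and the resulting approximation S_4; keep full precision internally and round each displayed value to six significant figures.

∫_10^26 x·e^(−x/11) dx evaluates to 54.7781.
½[f(10) + f(26)] = ½[4.02890 + 2.44602] = 3.23746.
Running total after boundary: 58.0156.
Correction k=1: B_{2}/2! · (f^{(1)}(26) − f^{(1)}(10)) = 1/12 · (-0.128288 − 0.0366264) = -0.0137428.
Running total after k=1: 58.0018.
Correction k=2: B_{4}/4! · (f^{(3)}(26) − f^{(3)}(10)) = −1/720 · (0.000494773 − 0.00696204) = 8.98232e-06.
Running total after k=2: 58.0018.
Correction k=3: B_{6}/6! · (f^{(5)}(26) − f^{(5)}(10)) = 1/30240 · (1.69403e-05 − 0.000112573) = -3.16247e-09.
Running total after k=3: 58.0018.
Correction k=4: B_{8}/8! · (f^{(7)}(26) − f^{(7)}(10)) = −1/1209600 · (2.46211e-07 − 1.38520e-06) = 9.41626e-13.

S_4 ≈ 58.0018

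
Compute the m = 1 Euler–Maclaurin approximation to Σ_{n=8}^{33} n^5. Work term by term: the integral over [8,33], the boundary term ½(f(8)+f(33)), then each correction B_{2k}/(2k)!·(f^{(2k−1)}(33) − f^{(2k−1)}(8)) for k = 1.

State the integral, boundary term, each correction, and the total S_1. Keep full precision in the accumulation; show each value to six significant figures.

S_1 ≈ 2.35277e+08

Integral: ∫_8^33 x^5 dx = 2.15201e+08.
Boundary: ½(f(8) + f(33)) = ½(32768.0 + 3.91354e+07) = 1.95841e+07.
Running total after boundary: 2.34785e+08.
k=1: B_{2}/(2)! × [f^{(1)}(33) − f^{(1)}(8)] = 1/12 × (5.92960e+06 − 20480.0) = 492427.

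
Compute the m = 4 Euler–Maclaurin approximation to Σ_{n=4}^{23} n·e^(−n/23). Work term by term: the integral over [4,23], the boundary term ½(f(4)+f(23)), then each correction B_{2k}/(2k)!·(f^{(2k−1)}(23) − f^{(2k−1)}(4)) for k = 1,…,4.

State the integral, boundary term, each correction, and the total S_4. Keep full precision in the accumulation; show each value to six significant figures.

S_4 ≈ 138.507

∫_4^23 x·e^(−x/23) dx evaluates to 132.653.
Boundary: ½(f(4) + f(23)) = ½(3.36148 + 8.46123) = 5.91135.
So far: 138.565.
Order-1 term: 1/12 · (0.00000 − 0.694219) = -0.0578516.
After k=1: 138.507.
Order-2 term: −1/720 · (0.00139085 − 0.00448952) = 4.30372e-06.
After k=2: 138.507.
Order-3 term: 1/30240 · (5.25841e-06 − 1.44929e-05) = -3.05372e-10.
After k=3: 138.507.
Order-4 term: −1/1209600 · (1.49104e-08 − 3.87503e-08) = 1.97089e-14.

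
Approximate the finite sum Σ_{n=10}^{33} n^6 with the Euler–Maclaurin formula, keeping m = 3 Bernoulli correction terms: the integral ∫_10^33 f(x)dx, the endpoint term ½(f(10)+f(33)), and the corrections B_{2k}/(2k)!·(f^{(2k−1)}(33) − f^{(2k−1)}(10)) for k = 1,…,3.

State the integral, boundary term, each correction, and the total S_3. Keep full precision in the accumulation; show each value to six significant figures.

Integral: ∫_10^33 x^6 dx = 6.08692e+09.
Endpoint term: (f(10) + f(33))/2 = (1.00000e+06 + 1.29147e+09)/2 = 6.46234e+08.
Integral + boundary = 6.73315e+09.
Order-1 term: 1/12 · (2.34812e+08 − 600000) = 1.95177e+07.
Running total after k=1: 6.75267e+09.
Order-2 term: −1/720 · (4.31244e+06 − 120000) = -5822.83.
Running total after k=2: 6.75267e+09.
Order-3 term: 1/30240 · (23760.0 − 7200.00) = 0.547619.

S_3 ≈ 6.75267e+09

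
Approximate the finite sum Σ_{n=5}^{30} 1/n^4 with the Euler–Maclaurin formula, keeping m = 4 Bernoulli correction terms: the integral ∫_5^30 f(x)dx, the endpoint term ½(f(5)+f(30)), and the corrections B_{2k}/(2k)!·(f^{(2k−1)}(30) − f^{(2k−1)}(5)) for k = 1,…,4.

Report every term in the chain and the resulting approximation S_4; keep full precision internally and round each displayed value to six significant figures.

∫_5^30 1/x^4 dx evaluates to 0.00265432.
Endpoint term: (f(5) + f(30))/2 = (0.00160000 + 1.23457e-06)/2 = 0.000800617.
So far: 0.00345494.
k=1: B_{2}/(2)! × [f^{(1)}(30) − f^{(1)}(5)] = 1/12 × (-1.64609e-07 − (-0.00128000)) = 0.000106653.
After k=1: 0.00356159.
k=2: B_{4}/(4)! × [f^{(3)}(30) − f^{(3)}(5)] = −1/720 × (-5.48697e-09 − (-0.00153600)) = -2.13333e-06.
After k=2: 0.00355946.
k=3: B_{6}/(6)! × [f^{(5)}(30) − f^{(5)}(5)] = 1/30240 × (-3.41411e-10 − (-0.00344064)) = 1.13778e-07.
After k=3: 0.00355957.
k=4: B_{8}/(8)! × [f^{(7)}(30) − f^{(7)}(5)] = −1/1209600 × (-3.41411e-11 − (-0.0123863)) = -1.02400e-08.

S_4 ≈ 0.00355956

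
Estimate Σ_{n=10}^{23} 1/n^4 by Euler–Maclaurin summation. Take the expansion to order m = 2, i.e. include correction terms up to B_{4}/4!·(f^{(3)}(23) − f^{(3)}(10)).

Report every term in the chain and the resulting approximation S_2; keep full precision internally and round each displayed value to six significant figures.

S_2 ≈ 0.000360988

∫_10^23 1/x^4 dx evaluates to 0.000305937.
Boundary: ½(f(10) + f(23)) = ½(0.000100000 + 3.57346e-06) = 5.17867e-05.
Integral + boundary = 0.000357724.
k=1: B_{2}/(2)! × [f^{(1)}(23) − f^{(1)}(10)] = 1/12 × (-6.21471e-07 − (-4.00000e-05)) = 3.28154e-06.
Running total after k=1: 0.000361005.
k=2: B_{4}/(4)! × [f^{(3)}(23) − f^{(3)}(10)] = −1/720 × (-3.52441e-08 − (-1.20000e-05)) = -1.66177e-08.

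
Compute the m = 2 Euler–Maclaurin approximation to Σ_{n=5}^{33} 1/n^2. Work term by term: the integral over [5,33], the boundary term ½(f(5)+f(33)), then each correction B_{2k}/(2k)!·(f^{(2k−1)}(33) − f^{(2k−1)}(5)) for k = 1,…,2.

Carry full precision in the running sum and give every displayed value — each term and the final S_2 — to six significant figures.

∫_5^33 1/x^2 dx evaluates to 0.169697.
Endpoint term: (f(5) + f(33))/2 = (0.0400000 + 0.000918274)/2 = 0.0204591.
Integral + boundary = 0.190156.
Correction k=1: B_{2}/2! · (f^{(1)}(33) − f^{(1)}(5)) = 1/12 · (-5.56529e-05 − (-0.0160000)) = 0.00132870.
Partial sum through k=1: 0.191485.
Correction k=2: B_{4}/4! · (f^{(3)}(33) − f^{(3)}(5)) = −1/720 · (-6.13256e-07 − (-0.00768000)) = -1.06658e-05.

S_2 ≈ 0.191474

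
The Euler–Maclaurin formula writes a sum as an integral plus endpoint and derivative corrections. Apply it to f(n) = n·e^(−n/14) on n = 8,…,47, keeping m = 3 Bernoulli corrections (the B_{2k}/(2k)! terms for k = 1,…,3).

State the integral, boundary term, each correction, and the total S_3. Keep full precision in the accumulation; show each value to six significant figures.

The integral term ∫_8^47 x·e^(−x/14) dx = 144.184.
½[f(8) + f(47)] = ½[4.51774 + 1.63723] = 3.07749.
Running total after boundary: 147.262.
Correction k=1: B_{2}/2! · (f^{(1)}(47) − f^{(1)}(8)) = 1/12 · (-0.0821102 − 0.242022) = -0.0270110.
After k=1: 147.235.
Correction k=2: B_{4}/4! · (f^{(3)}(47) − f^{(3)}(8)) = −1/720 · (-6.34742e-05 − 0.00699724) = 9.80654e-06.
After k=2: 147.235.
Correction k=3: B_{6}/6! · (f^{(5)}(47) − f^{(5)}(8)) = 1/30240 · (1.48970e-06 − 6.51003e-05) = -2.10353e-09.

S_3 ≈ 147.235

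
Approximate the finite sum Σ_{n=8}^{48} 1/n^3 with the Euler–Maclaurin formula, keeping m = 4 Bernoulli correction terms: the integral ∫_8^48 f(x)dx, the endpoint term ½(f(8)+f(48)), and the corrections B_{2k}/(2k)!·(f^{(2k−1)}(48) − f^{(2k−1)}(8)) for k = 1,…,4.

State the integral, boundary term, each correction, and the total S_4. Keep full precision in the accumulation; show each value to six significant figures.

S_4 ≈ 0.00863724

The integral term ∫_8^48 1/x^3 dx = 0.00759549.
½[f(8) + f(48)] = ½[0.00195312 + 9.04225e-06] = 0.000981084.
Running total after boundary: 0.00857657.
k=1: B_{2}/(2)! × [f^{(1)}(48) − f^{(1)}(8)] = 1/12 × (-5.65140e-07 − (-0.000732422)) = 6.09881e-05.
Partial sum through k=1: 0.00863756.
k=2: B_{4}/(4)! × [f^{(3)}(48) − f^{(3)}(8)] = −1/720 × (-4.90573e-09 − (-0.000228882)) = -3.17885e-07.
Partial sum through k=2: 0.00863724.
k=3: B_{6}/(6)! × [f^{(5)}(48) − f^{(5)}(8)] = 1/30240 × (-8.94274e-11 − (-0.000150204)) = 4.96705e-09.
Partial sum through k=3: 0.00863724.
k=4: B_{8}/(8)! × [f^{(7)}(48) − f^{(7)}(8)] = −1/1209600 × (-2.79461e-12 − (-0.000168979)) = -1.39698e-10.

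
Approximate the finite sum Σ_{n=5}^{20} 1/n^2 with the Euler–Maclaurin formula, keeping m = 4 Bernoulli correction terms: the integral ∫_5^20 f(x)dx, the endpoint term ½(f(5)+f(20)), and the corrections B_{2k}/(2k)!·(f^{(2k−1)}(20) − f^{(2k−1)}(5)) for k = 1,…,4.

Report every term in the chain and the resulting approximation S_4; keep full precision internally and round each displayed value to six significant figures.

S_4 ≈ 0.172552

Integral: ∫_5^20 1/x^2 dx = 0.150000.
Boundary: ½(f(5) + f(20)) = ½(0.0400000 + 0.00250000) = 0.0212500.
Integral + boundary = 0.171250.
Order-1 term: 1/12 · (-0.000250000 − (-0.0160000)) = 0.00131250.
Partial sum through k=1: 0.172562.
Order-2 term: −1/720 · (-7.50000e-06 − (-0.00768000)) = -1.06562e-05.
Partial sum through k=2: 0.172552.
Order-3 term: 1/30240 · (-5.62500e-07 − (-0.00921600)) = 3.04743e-07.
Partial sum through k=3: 0.172552.
Order-4 term: −1/1209600 · (-7.87500e-08 − (-0.0206438)) = -1.70666e-08.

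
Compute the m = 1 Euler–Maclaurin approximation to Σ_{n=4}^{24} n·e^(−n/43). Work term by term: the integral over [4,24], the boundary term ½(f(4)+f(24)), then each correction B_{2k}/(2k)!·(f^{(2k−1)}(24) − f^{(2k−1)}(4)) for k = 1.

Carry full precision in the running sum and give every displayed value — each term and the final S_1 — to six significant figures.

∫_4^24 x·e^(−x/43) dx evaluates to 192.761.
Boundary: ½(f(4) + f(24)) = ½(3.64469 + 13.7345) = 8.68962.
Running total after boundary: 201.451.
Correction k=1: B_{2}/2! · (f^{(1)}(24) − f^{(1)}(4)) = 1/12 · (0.252865 − 0.826412) = -0.0477956.

S_1 ≈ 201.403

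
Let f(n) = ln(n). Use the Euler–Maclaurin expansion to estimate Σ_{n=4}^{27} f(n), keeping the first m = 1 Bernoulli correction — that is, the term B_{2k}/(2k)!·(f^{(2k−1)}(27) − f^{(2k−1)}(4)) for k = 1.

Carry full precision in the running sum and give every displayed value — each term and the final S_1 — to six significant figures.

Integral: ∫_4^27 ln(x) dx = 60.4424.
Endpoint term: (f(4) + f(27))/2 = (1.38629 + 3.29584)/2 = 2.34107.
Running total after boundary: 62.7835.
Order-1 term: 1/12 · (0.0370370 − 0.250000) = -0.0177469.

S_1 ≈ 62.7657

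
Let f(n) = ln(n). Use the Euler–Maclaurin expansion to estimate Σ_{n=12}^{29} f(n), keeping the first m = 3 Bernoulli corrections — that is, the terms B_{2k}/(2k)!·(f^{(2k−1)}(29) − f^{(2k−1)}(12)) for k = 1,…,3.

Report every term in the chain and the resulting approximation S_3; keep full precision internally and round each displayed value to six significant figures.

S_3 ≈ 53.7547

Integral: ∫_12^29 ln(x) dx = 50.8327.
Endpoint term: (f(12) + f(29))/2 = (2.48491 + 3.36730)/2 = 2.92610.
Running total after boundary: 53.7588.
k=1: B_{2}/(2)! × [f^{(1)}(29) − f^{(1)}(12)] = 1/12 × (0.0344828 − 0.0833333) = -0.00407088.
Running total after k=1: 53.7547.
k=2: B_{4}/(4)! × [f^{(3)}(29) − f^{(3)}(12)] = −1/720 × (8.20042e-05 − 0.00115741) = 1.49362e-06.
Running total after k=2: 53.7547.
k=3: B_{6}/(6)! × [f^{(5)}(29) − f^{(5)}(12)] = 1/30240 × (1.17010e-06 − 9.64506e-05) = -3.15081e-09.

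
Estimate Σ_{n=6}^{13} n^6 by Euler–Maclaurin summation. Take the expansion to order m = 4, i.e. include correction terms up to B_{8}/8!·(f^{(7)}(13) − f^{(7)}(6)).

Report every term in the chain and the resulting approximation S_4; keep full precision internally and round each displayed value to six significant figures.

The integral term ∫_6^13 x^6 dx = 8.92408e+06.
½[f(6) + f(13)] = ½[46656.0 + 4.82681e+06] = 2.43673e+06.
Integral + boundary = 1.13608e+07.
Correction k=1: B_{2}/2! · (f^{(1)}(13) − f^{(1)}(6)) = 1/12 · (2.22776e+06 − 46656.0) = 181758.
After k=1: 1.15426e+07.
Correction k=2: B_{4}/4! · (f^{(3)}(13) − f^{(3)}(6)) = −1/720 · (263640 − 25920.0) = -330.167.
After k=2: 1.15422e+07.
Correction k=3: B_{6}/6! · (f^{(5)}(13) − f^{(5)}(6)) = 1/30240 · (9360.00 − 4320.00) = 0.166667.
After k=3: 1.15422e+07.
Correction k=4: B_{8}/8! · (f^{(7)}(13) − f^{(7)}(6)) = −1/1209600 · (0.00000 − 0.00000) = 0.00000.

S_4 ≈ 1.15422e+07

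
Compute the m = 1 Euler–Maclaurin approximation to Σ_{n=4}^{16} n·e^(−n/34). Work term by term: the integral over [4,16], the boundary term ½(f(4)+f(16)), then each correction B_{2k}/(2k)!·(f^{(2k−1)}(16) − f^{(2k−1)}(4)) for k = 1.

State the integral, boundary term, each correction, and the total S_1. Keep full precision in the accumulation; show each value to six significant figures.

The integral term ∫_4^16 x·e^(−x/34) dx = 86.7216.
Boundary: ½(f(4) + f(16)) = ½(3.55604 + 9.99416) = 6.77510.
So far: 93.4967.
Correction k=1: B_{2}/2! · (f^{(1)}(16) − f^{(1)}(4)) = 1/12 · (0.330689 − 0.784420) = -0.0378110.

S_1 ≈ 93.4589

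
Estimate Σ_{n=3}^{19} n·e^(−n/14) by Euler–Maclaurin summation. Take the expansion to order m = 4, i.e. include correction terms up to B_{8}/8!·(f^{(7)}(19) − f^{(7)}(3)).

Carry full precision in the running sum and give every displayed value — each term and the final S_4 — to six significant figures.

Integral: ∫_3^19 x·e^(−x/14) dx = 73.1775.
½[f(3) + f(19)] = ½[2.42135 + 4.89051] = 3.65593.
Integral + boundary = 76.8334.
Correction k=1: B_{2}/2! · (f^{(1)}(19) − f^{(1)}(3)) = 1/12 · (-0.0919268 − 0.634164) = -0.0605076.
After k=1: 76.7729.
Correction k=2: B_{4}/4! · (f^{(3)}(19) − f^{(3)}(3)) = −1/720 · (0.00215747 − 0.0114714) = 1.29361e-05.
After k=2: 76.7729.
Correction k=3: B_{6}/6! · (f^{(5)}(19) − f^{(5)}(3)) = 1/30240 · (2.44079e-05 − 0.000100548) = -2.51785e-09.
After k=3: 76.7729.
Correction k=4: B_{8}/8! · (f^{(7)}(19) − f^{(7)}(3)) = −1/1209600 · (1.92900e-07 − 7.27385e-07) = 4.41869e-13.

S_4 ≈ 76.7729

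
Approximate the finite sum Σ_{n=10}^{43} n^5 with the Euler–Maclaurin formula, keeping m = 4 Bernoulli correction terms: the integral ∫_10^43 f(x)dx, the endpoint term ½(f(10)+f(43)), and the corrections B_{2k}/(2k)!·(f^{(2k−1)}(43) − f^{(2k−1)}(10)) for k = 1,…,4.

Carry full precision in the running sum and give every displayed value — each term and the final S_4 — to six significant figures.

S_4 ≈ 1.12837e+09

The integral term ∫_10^43 x^5 dx = 1.05339e+09.
Endpoint term: (f(10) + f(43))/2 = (100000 + 1.47008e+08)/2 = 7.35542e+07.
Integral + boundary = 1.12695e+09.
Correction k=1: B_{2}/2! · (f^{(1)}(43) − f^{(1)}(10)) = 1/12 · (1.70940e+07 − 50000.0) = 1.42033e+06.
After k=1: 1.12837e+09.
Correction k=2: B_{4}/4! · (f^{(3)}(43) − f^{(3)}(10)) = −1/720 · (110940 − 6000.00) = -145.750.
After k=2: 1.12837e+09.
Correction k=3: B_{6}/6! · (f^{(5)}(43) − f^{(5)}(10)) = 1/30240 · (120.000 − 120.000) = 0.00000.
After k=3: 1.12837e+09.
Correction k=4: B_{8}/8! · (f^{(7)}(43) − f^{(7)}(10)) = −1/1209600 · (0.00000 − 0.00000) = 0.00000.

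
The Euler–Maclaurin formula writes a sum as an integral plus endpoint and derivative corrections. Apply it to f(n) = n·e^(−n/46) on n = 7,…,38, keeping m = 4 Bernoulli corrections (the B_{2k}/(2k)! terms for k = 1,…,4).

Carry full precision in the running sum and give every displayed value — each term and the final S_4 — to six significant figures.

S_4 ≈ 413.618

∫_7^38 x·e^(−x/46) dx evaluates to 402.349.
½[f(7) + f(38)] = ½[6.01187 + 16.6348] = 11.3234.
Integral + boundary = 413.672.
Correction k=1: B_{2}/2! · (f^{(1)}(38) − f^{(1)}(7)) = 1/12 · (0.0761320 − 0.728146) = -0.0543345.
After k=1: 413.618.
Correction k=2: B_{4}/4! · (f^{(3)}(38) − f^{(3)}(7)) = −1/720 · (0.000449740 − 0.00115587) = 9.80738e-07.
After k=2: 413.618.
Correction k=3: B_{6}/6! · (f^{(5)}(38) − f^{(5)}(7)) = 1/30240 · (4.08082e-07 − 9.29881e-07) = -1.72553e-11.
After k=3: 413.618.
Correction k=4: B_{8}/8! · (f^{(7)}(38) − f^{(7)}(7)) = −1/1209600 · (2.85265e-10 − 6.20751e-10) = 2.77353e-16.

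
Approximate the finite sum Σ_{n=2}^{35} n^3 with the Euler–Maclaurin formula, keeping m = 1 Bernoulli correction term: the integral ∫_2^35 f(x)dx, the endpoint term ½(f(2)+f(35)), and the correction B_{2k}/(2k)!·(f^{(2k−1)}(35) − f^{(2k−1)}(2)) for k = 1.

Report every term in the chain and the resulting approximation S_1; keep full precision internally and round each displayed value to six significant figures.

The integral term ∫_2^35 x^3 dx = 375152.
Endpoint term: (f(2) + f(35))/2 = (8.00000 + 42875.0)/2 = 21441.5.
So far: 396594.
Correction k=1: B_{2}/2! · (f^{(1)}(35) − f^{(1)}(2)) = 1/12 · (3675.00 − 12.0000) = 305.250.

S_1 ≈ 396899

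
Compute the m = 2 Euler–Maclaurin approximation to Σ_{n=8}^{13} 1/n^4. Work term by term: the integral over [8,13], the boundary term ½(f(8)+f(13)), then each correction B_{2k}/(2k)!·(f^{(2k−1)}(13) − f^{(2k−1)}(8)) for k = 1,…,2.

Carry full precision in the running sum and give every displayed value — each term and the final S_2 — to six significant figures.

S_2 ≈ 0.000648094

Integral: ∫_8^13 1/x^4 dx = 0.000499320.
Endpoint term: (f(8) + f(13))/2 = (0.000244141 + 3.50128e-05)/2 = 0.000139577.
So far: 0.000638896.
k=1: B_{2}/(2)! × [f^{(1)}(13) − f^{(1)}(8)] = 1/12 × (-1.07732e-05 − (-0.000122070)) = 9.27476e-06.
Partial sum through k=1: 0.000648171.
k=2: B_{4}/(4)! × [f^{(3)}(13) − f^{(3)}(8)] = −1/720 × (-1.91240e-06 − (-5.72205e-05)) = -7.68168e-08.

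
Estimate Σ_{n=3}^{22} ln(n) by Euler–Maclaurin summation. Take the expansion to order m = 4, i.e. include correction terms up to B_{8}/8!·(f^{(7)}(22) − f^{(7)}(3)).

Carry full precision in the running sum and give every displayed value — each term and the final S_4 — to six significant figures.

S_4 ≈ 47.7780

Integral: ∫_3^22 ln(x) dx = 45.7071.
½[f(3) + f(22)] = ½[1.09861 + 3.09104] = 2.09483.
Running total after boundary: 47.8019.
Correction k=1: B_{2}/2! · (f^{(1)}(22) − f^{(1)}(3)) = 1/12 · (0.0454545 − 0.333333) = -0.0239899.
After k=1: 47.7779.
Correction k=2: B_{4}/4! · (f^{(3)}(22) − f^{(3)}(3)) = −1/720 · (0.000187829 − 0.0740741) = 0.000102620.
After k=2: 47.7780.
Correction k=3: B_{6}/6! · (f^{(5)}(22) − f^{(5)}(3)) = 1/30240 · (4.65691e-06 − 0.0987654) = -3.26590e-06.
After k=3: 47.7780.
Correction k=4: B_{8}/8! · (f^{(7)}(22) − f^{(7)}(3)) = −1/1209600 · (2.88651e-07 − 0.329218) = 2.72171e-07.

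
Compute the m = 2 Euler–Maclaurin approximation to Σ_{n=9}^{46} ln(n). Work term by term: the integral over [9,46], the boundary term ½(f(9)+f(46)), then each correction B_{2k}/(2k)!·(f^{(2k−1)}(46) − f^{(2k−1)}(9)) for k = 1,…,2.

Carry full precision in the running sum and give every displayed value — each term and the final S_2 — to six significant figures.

S_2 ≈ 122.348

Integral: ∫_9^46 ln(x) dx = 119.342.
½[f(9) + f(46)] = ½[2.19722 + 3.82864] = 3.01293.
Integral + boundary = 122.355.
k=1: B_{2}/(2)! × [f^{(1)}(46) − f^{(1)}(9)] = 1/12 × (0.0217391 − 0.111111) = -0.00744767.
After k=1: 122.348.
k=2: B_{4}/(4)! × [f^{(3)}(46) − f^{(3)}(9)] = −1/720 × (2.05474e-05 − 0.00274348) = 3.78186e-06.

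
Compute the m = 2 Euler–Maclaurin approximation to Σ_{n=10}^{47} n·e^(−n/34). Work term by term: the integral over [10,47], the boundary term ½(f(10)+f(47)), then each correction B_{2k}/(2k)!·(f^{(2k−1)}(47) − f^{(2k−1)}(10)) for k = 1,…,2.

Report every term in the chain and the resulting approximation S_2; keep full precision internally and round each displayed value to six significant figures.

S_2 ≈ 433.156

The integral term ∫_10^47 x·e^(−x/34) dx = 423.583.
Boundary: ½(f(10) + f(47)) = ½(7.45189 + 11.7964) = 9.62415.
So far: 433.208.
Order-1 term: 1/12 · (-0.0959657 − 0.526016) = -0.0518318.
After k=1: 433.156.
Order-2 term: −1/720 · (0.000351219 − 0.00174428) = 1.93481e-06.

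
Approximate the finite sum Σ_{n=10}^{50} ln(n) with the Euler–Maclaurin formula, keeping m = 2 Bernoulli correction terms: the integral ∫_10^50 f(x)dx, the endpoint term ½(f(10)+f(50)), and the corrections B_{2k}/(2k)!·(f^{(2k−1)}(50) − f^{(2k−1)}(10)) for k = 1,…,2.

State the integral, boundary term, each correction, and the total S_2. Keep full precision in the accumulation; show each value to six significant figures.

Integral: ∫_10^50 ln(x) dx = 132.575.
½[f(10) + f(50)] = ½[2.30259 + 3.91202] = 3.10730.
So far: 135.683.
Correction k=1: B_{2}/2! · (f^{(1)}(50) − f^{(1)}(10)) = 1/12 · (0.0200000 − 0.100000) = -0.00666667.
Partial sum through k=1: 135.676.
Correction k=2: B_{4}/4! · (f^{(3)}(50) − f^{(3)}(10)) = −1/720 · (1.60000e-05 − 0.00200000) = 2.75556e-06.

S_2 ≈ 135.676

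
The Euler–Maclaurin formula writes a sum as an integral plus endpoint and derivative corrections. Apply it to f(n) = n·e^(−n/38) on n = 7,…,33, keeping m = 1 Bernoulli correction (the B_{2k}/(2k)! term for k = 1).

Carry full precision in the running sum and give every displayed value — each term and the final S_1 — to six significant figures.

S_1 ≈ 299.976

Integral: ∫_7^33 x·e^(−x/38) dx = 290.193.
½[f(7) + f(33)] = ½[5.82232 + 13.8472] = 9.83479.
So far: 300.028.
Correction k=1: B_{2}/2! · (f^{(1)}(33) − f^{(1)}(7)) = 1/12 · (0.0552123 − 0.678542) = -0.0519441.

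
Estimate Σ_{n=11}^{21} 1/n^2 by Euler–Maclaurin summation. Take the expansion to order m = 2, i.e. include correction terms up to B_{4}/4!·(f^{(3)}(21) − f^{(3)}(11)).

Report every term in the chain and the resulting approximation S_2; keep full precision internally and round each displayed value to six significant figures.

S_2 ≈ 0.0486631

The integral term ∫_11^21 1/x^2 dx = 0.0432900.
Endpoint term: (f(11) + f(21))/2 = (0.00826446 + 0.00226757)/2 = 0.00526602.
Running total after boundary: 0.0485561.
Correction k=1: B_{2}/2! · (f^{(1)}(21) − f^{(1)}(11)) = 1/12 · (-0.000215959 − (-0.00150263)) = 0.000107223.
Partial sum through k=1: 0.0486633.
Correction k=2: B_{4}/4! · (f^{(3)}(21) − f^{(3)}(11)) = −1/720 · (-5.87645e-06 − (-0.000149021)) = -1.98812e-07.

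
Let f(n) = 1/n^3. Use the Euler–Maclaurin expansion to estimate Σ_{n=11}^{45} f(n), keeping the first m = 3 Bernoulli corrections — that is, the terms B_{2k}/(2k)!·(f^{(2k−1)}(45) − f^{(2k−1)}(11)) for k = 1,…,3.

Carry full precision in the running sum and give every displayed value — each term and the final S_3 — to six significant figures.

∫_11^45 1/x^3 dx evaluates to 0.00388532.
½[f(11) + f(45)] = ½[0.000751315 + 1.09739e-05] = 0.000381144.
So far: 0.00426646.
k=1: B_{2}/(2)! × [f^{(1)}(45) − f^{(1)}(11)] = 1/12 × (-7.31596e-07 − (-0.000204904)) = 1.70144e-05.
After k=1: 0.00428348.
k=2: B_{4}/(4)! × [f^{(3)}(45) − f^{(3)}(11)] = −1/720 × (-7.22564e-09 − (-3.38684e-05)) = -4.70295e-08.
After k=2: 0.00428343.
k=3: B_{6}/(6)! × [f^{(5)}(45) − f^{(5)}(11)] = 1/30240 × (-1.49865e-10 − (-1.17560e-05)) = 3.88751e-10.

S_3 ≈ 0.00428343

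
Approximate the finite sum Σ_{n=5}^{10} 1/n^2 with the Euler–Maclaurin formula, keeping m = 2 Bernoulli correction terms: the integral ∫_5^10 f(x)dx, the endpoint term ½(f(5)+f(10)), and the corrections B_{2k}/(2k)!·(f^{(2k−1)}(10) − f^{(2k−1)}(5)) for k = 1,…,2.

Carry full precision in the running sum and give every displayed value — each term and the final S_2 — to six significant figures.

Integral: ∫_5^10 1/x^2 dx = 0.100000.
Boundary: ½(f(5) + f(10)) = ½(0.0400000 + 0.0100000) = 0.0250000.
Running total after boundary: 0.125000.
Order-1 term: 1/12 · (-0.00200000 − (-0.0160000)) = 0.00116667.
After k=1: 0.126167.
Order-2 term: −1/720 · (-0.000240000 − (-0.00768000)) = -1.03333e-05.

S_2 ≈ 0.126156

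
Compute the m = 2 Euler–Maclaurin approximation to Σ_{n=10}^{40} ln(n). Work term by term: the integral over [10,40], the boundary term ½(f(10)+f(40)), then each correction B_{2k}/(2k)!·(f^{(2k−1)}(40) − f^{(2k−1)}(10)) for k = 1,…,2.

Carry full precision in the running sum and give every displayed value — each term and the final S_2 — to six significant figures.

S_2 ≈ 97.5188

The integral term ∫_10^40 ln(x) dx = 94.5293.
½[f(10) + f(40)] = ½[2.30259 + 3.68888] = 2.99573.
Integral + boundary = 97.5251.
Correction k=1: B_{2}/2! · (f^{(1)}(40) − f^{(1)}(10)) = 1/12 · (0.0250000 − 0.100000) = -0.00625000.
Running total after k=1: 97.5188.
Correction k=2: B_{4}/4! · (f^{(3)}(40) − f^{(3)}(10)) = −1/720 · (3.12500e-05 − 0.00200000) = 2.73437e-06.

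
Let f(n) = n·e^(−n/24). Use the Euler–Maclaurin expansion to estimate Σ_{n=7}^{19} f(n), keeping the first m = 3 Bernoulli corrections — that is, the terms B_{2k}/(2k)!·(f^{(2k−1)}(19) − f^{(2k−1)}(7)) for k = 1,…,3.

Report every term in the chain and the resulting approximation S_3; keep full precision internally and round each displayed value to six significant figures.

∫_7^19 x·e^(−x/24) dx evaluates to 88.1932.
Endpoint term: (f(7) + f(19))/2 = (5.22912 + 8.60869)/2 = 6.91891.
Running total after boundary: 95.1121.
Order-1 term: 1/12 · (0.0943935 − 0.529137) = -0.0362287.
Partial sum through k=1: 95.0758.
Order-2 term: −1/720 · (0.00173710 − 0.00351245) = 2.46576e-06.
Partial sum through k=2: 95.0758.
Order-3 term: 1/30240 · (5.74710e-06 − 1.06012e-05) = -1.60518e-10.

S_3 ≈ 95.0758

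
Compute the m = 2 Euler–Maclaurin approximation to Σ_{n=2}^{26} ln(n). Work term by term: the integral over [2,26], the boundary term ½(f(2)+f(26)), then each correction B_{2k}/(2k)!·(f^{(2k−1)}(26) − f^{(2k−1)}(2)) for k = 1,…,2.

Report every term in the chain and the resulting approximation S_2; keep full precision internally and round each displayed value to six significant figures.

S_2 ≈ 61.2617

The integral term ∫_2^26 ln(x) dx = 59.3242.
Endpoint term: (f(2) + f(26))/2 = (0.693147 + 3.25810)/2 = 1.97562.
Integral + boundary = 61.2998.
Order-1 term: 1/12 · (0.0384615 − 0.500000) = -0.0384615.
Running total after k=1: 61.2614.
Order-2 term: −1/720 · (0.000113792 − 0.250000) = 0.000347064.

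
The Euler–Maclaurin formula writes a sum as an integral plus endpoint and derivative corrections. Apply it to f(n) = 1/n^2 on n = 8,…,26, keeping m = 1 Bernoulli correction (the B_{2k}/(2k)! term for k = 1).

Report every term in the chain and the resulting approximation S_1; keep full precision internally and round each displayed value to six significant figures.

S_1 ≈ 0.0954066

∫_8^26 1/x^2 dx evaluates to 0.0865385.
Endpoint term: (f(8) + f(26))/2 = (0.0156250 + 0.00147929)/2 = 0.00855214.
Running total after boundary: 0.0950906.
Correction k=1: B_{2}/2! · (f^{(1)}(26) − f^{(1)}(8)) = 1/12 · (-0.000113792 − (-0.00390625)) = 0.000316038.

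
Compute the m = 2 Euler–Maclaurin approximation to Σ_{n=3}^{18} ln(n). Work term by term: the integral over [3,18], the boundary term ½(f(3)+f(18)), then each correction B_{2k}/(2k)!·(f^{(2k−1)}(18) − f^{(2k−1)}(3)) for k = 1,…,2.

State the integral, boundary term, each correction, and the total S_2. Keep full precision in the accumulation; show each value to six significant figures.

Integral: ∫_3^18 ln(x) dx = 33.7309.
Endpoint term: (f(3) + f(18))/2 = (1.09861 + 2.89037)/2 = 1.99449.
Running total after boundary: 35.7253.
k=1: B_{2}/(2)! × [f^{(1)}(18) − f^{(1)}(3)] = 1/12 × (0.0555556 − 0.333333) = -0.0231481.
Partial sum through k=1: 35.7022.
k=2: B_{4}/(4)! × [f^{(3)}(18) − f^{(3)}(3)] = −1/720 × (0.000342936 − 0.0740741) = 0.000102404.

S_2 ≈ 35.7023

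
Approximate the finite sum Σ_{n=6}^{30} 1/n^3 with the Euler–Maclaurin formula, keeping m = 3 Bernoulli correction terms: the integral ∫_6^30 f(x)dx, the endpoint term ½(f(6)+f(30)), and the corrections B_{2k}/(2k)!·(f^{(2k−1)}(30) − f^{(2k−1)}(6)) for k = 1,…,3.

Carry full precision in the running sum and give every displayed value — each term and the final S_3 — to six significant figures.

S_3 ≈ 0.0158575

∫_6^30 1/x^3 dx evaluates to 0.0133333.
½[f(6) + f(30)] = ½[0.00462963 + 3.70370e-05] = 0.00233333.
So far: 0.0156667.
k=1: B_{2}/(2)! × [f^{(1)}(30) − f^{(1)}(6)] = 1/12 × (-3.70370e-06 − (-0.00231481)) = 0.000192593.
Partial sum through k=1: 0.0158593.
k=2: B_{4}/(4)! × [f^{(3)}(30) − f^{(3)}(6)] = −1/720 × (-8.23045e-08 − (-0.00128601)) = -1.78601e-06.
Partial sum through k=2: 0.0158575.
k=3: B_{6}/(6)! × [f^{(5)}(30) − f^{(5)}(6)] = 1/30240 × (-3.84088e-09 − (-0.00150034)) = 4.96144e-08.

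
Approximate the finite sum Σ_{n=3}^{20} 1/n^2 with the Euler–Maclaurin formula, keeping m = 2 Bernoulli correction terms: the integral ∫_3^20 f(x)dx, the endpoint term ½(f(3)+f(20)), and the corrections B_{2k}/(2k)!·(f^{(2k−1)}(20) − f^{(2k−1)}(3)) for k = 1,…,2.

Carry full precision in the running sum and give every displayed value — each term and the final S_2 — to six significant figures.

S_2 ≈ 0.346154

The integral term ∫_3^20 1/x^2 dx = 0.283333.
½[f(3) + f(20)] = ½[0.111111 + 0.00250000] = 0.0568056.
Integral + boundary = 0.340139.
Order-1 term: 1/12 · (-0.000250000 − (-0.0740741)) = 0.00615201.
Partial sum through k=1: 0.346291.
Order-2 term: −1/720 · (-7.50000e-06 − (-0.0987654)) = -0.000137164.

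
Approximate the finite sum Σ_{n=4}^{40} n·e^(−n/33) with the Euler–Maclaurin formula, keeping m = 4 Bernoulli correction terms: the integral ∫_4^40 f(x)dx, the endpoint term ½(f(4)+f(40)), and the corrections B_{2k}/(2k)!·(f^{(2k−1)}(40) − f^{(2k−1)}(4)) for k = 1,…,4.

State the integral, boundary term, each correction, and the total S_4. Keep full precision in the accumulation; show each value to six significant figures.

S_4 ≈ 372.436

∫_4^40 x·e^(−x/33) dx evaluates to 364.783.
Boundary: ½(f(4) + f(40)) = ½(3.54338 + 11.9026) = 7.72300.
So far: 372.506.
Correction k=1: B_{2}/2! · (f^{(1)}(40) − f^{(1)}(4)) = 1/12 · (-0.0631199 − 0.778471) = -0.0701326.
After k=1: 372.436.
Correction k=2: B_{4}/4! · (f^{(3)}(40) − f^{(3)}(4)) = −1/720 · (0.000488532 − 0.00234175) = 2.57391e-06.
After k=2: 372.436.
Correction k=3: B_{6}/6! · (f^{(5)}(40) − f^{(5)}(4)) = 1/30240 · (9.50436e-07 − 3.64430e-06) = -8.90829e-11.
After k=3: 372.436.
Correction k=4: B_{8}/8! · (f^{(7)}(40) − f^{(7)}(4)) = −1/1209600 · (1.33358e-09 − 4.71831e-09) = 2.79823e-15.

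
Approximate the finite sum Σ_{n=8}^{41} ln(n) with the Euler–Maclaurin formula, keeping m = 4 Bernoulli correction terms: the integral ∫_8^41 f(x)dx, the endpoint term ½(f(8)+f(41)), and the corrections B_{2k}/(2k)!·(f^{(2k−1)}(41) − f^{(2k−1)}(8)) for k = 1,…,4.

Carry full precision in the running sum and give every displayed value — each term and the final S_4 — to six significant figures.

S_4 ≈ 105.509

∫_8^41 ln(x) dx evaluates to 102.621.
Boundary: ½(f(8) + f(41)) = ½(2.07944 + 3.71357) = 2.89651.
So far: 105.517.
k=1: B_{2}/(2)! × [f^{(1)}(41) − f^{(1)}(8)] = 1/12 × (0.0243902 − 0.125000) = -0.00838415.
Running total after k=1: 105.509.
k=2: B_{4}/(4)! × [f^{(3)}(41) − f^{(3)}(8)] = −1/720 × (2.90187e-05 − 0.00390625) = 5.38504e-06.
Running total after k=2: 105.509.
k=3: B_{6}/(6)! × [f^{(5)}(41) − f^{(5)}(8)] = 1/30240 × (2.07153e-07 − 0.000732422) = -2.42134e-08.
Running total after k=3: 105.509.
k=4: B_{8}/(8)! × [f^{(7)}(41) − f^{(7)}(8)] = −1/1209600 × (3.69697e-09 − 0.000343323) = 2.83829e-10.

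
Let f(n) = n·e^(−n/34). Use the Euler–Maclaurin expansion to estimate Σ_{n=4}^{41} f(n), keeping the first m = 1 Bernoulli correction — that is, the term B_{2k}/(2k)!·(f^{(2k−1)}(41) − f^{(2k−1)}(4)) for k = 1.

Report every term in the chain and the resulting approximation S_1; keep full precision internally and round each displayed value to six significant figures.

S_1 ≈ 392.906

The integral term ∫_4^41 x·e^(−x/34) dx = 385.060.
Boundary: ½(f(4) + f(41)) = ½(3.55604 + 12.2765) = 7.91629.
So far: 392.976.
k=1: B_{2}/(2)! × [f^{(1)}(41) − f^{(1)}(4)] = 1/12 × (-0.0616469 − 0.784420) = -0.0705056.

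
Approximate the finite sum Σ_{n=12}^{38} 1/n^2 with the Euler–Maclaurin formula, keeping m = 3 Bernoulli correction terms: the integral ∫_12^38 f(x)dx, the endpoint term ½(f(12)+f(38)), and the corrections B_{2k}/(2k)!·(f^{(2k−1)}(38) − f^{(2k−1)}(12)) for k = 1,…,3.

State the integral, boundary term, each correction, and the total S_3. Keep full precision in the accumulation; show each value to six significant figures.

S_3 ≈ 0.0609293

Integral: ∫_12^38 1/x^2 dx = 0.0570175.
Endpoint term: (f(12) + f(38))/2 = (0.00694444 + 0.000692521)/2 = 0.00381848.
So far: 0.0608360.
k=1: B_{2}/(2)! × [f^{(1)}(38) − f^{(1)}(12)] = 1/12 × (-3.64485e-05 − (-0.00115741)) = 9.34132e-05.
Partial sum through k=1: 0.0609294.
k=2: B_{4}/(4)! × [f^{(3)}(38) − f^{(3)}(12)] = −1/720 × (-3.02896e-07 − (-9.64506e-05)) = -1.33539e-07.
Partial sum through k=2: 0.0609293.
k=3: B_{6}/(6)! × [f^{(5)}(38) − f^{(5)}(12)] = 1/30240 × (-6.29285e-09 − (-2.00939e-05)) = 6.64272e-10.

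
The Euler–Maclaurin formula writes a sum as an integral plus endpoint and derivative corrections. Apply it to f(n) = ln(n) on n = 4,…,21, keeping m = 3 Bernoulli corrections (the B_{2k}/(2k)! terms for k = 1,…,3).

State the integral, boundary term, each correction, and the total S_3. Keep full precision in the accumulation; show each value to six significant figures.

S_3 ≈ 43.5884

∫_4^21 ln(x) dx evaluates to 41.3898.
Boundary: ½(f(4) + f(21)) = ½(1.38629 + 3.04452) = 2.21541.
Running total after boundary: 43.6052.
k=1: B_{2}/(2)! × [f^{(1)}(21) − f^{(1)}(4)] = 1/12 × (0.0476190 − 0.250000) = -0.0168651.
Running total after k=1: 43.5883.
k=2: B_{4}/(4)! × [f^{(3)}(21) − f^{(3)}(4)] = −1/720 × (0.000215959 − 0.0312500) = 4.31028e-05.
Running total after k=2: 43.5884.
k=3: B_{6}/(6)! × [f^{(5)}(21) − f^{(5)}(4)] = 1/30240 × (5.87645e-06 − 0.0234375) = -7.74855e-07.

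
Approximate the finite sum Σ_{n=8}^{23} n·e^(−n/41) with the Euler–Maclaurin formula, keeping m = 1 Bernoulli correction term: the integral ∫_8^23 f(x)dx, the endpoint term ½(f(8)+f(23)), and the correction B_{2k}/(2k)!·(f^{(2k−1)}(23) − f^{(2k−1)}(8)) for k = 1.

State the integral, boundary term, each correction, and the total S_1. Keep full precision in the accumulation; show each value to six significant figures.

S_1 ≈ 165.301

The integral term ∫_8^23 x·e^(−x/41) dx = 155.482.
½[f(8) + f(23)] = ½[6.58187 + 13.1250] = 9.85344.
So far: 165.336.
Correction k=1: B_{2}/2! · (f^{(1)}(23) − f^{(1)}(8)) = 1/12 · (0.250530 − 0.662201) = -0.0343059.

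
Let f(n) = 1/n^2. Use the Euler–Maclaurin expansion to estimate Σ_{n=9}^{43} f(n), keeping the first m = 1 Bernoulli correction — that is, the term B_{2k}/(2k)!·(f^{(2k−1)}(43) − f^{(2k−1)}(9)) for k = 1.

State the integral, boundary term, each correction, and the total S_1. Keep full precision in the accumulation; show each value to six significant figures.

The integral term ∫_9^43 1/x^2 dx = 0.0878553.
Endpoint term: (f(9) + f(43))/2 = (0.0123457 + 0.000540833)/2 = 0.00644326.
So far: 0.0942986.
k=1: B_{2}/(2)! × [f^{(1)}(43) − f^{(1)}(9)] = 1/12 × (-2.51550e-05 − (-0.00274348)) = 0.000226527.

S_1 ≈ 0.0945251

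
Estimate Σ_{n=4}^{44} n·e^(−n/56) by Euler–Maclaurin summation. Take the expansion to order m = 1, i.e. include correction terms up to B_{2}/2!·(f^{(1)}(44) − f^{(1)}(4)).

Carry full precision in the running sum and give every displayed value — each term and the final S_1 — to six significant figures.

S_1 ≈ 587.750

∫_4^44 x·e^(−x/56) dx evaluates to 575.924.
½[f(4) + f(44)] = ½[3.72425 + 20.0549] = 11.8896.
Running total after boundary: 587.814.
k=1: B_{2}/(2)! × [f^{(1)}(44) − f^{(1)}(4)] = 1/12 × (0.0976701 − 0.864558) = -0.0639073.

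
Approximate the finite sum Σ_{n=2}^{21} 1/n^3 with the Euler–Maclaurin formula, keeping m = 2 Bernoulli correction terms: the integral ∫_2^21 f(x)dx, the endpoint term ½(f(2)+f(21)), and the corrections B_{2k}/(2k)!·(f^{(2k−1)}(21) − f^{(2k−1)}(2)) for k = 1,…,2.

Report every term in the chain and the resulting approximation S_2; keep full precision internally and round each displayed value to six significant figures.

∫_2^21 1/x^3 dx evaluates to 0.123866.
Endpoint term: (f(2) + f(21))/2 = (0.125000 + 0.000107980)/2 = 0.0625540.
Running total after boundary: 0.186420.
k=1: B_{2}/(2)! × [f^{(1)}(21) − f^{(1)}(2)] = 1/12 × (-1.54257e-05 − (-0.187500)) = 0.0156237.
Running total after k=1: 0.202044.
k=2: B_{4}/(4)! × [f^{(3)}(21) − f^{(3)}(2)] = −1/720 × (-6.99577e-07 − (-0.937500)) = -0.00130208.

S_2 ≈ 0.200742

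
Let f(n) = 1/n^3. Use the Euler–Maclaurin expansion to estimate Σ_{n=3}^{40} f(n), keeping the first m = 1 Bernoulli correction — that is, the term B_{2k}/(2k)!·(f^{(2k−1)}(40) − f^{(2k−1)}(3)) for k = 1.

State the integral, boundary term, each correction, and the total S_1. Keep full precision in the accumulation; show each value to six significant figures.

The integral term ∫_3^40 1/x^3 dx = 0.0552431.
Boundary: ½(f(3) + f(40)) = ½(0.0370370 + 1.56250e-05) = 0.0185263.
So far: 0.0737694.
Order-1 term: 1/12 · (-1.17187e-06 − (-0.0370370)) = 0.00308632.

S_1 ≈ 0.0768557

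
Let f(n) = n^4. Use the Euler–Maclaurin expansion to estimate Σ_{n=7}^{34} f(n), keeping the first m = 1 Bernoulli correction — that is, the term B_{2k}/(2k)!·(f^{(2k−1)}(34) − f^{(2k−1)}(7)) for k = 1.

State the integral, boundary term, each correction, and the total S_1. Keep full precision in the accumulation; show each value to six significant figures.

S_1 ≈ 9.76608e+06

The integral term ∫_7^34 x^4 dx = 9.08372e+06.
Boundary: ½(f(7) + f(34)) = ½(2401.00 + 1.33634e+06) = 669368.
Running total after boundary: 9.75309e+06.
Order-1 term: 1/12 · (157216 − 1372.00) = 12987.0.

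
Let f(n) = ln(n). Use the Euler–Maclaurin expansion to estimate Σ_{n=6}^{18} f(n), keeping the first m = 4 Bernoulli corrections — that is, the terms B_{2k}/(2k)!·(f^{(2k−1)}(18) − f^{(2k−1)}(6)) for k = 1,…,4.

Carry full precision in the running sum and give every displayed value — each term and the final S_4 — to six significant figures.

S_4 ≈ 31.6080

∫_6^18 ln(x) dx evaluates to 29.2761.
Endpoint term: (f(6) + f(18))/2 = (1.79176 + 2.89037)/2 = 2.34107.
Running total after boundary: 31.6172.
Correction k=1: B_{2}/2! · (f^{(1)}(18) − f^{(1)}(6)) = 1/12 · (0.0555556 − 0.166667) = -0.00925926.
Running total after k=1: 31.6079.
Correction k=2: B_{4}/4! · (f^{(3)}(18) − f^{(3)}(6)) = −1/720 · (0.000342936 − 0.00925926) = 1.23838e-05.
Running total after k=2: 31.6080.
Correction k=3: B_{6}/6! · (f^{(5)}(18) − f^{(5)}(6)) = 1/30240 · (1.27013e-05 − 0.00308642) = -1.01644e-07.
Running total after k=3: 31.6080.
Correction k=4: B_{8}/8! · (f^{(7)}(18) − f^{(7)}(6)) = −1/1209600 · (1.17605e-06 − 0.00257202) = 2.12536e-09.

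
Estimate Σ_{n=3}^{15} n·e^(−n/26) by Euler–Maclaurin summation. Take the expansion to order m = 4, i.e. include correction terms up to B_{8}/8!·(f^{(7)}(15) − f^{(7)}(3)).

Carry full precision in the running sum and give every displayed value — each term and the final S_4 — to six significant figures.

S_4 ≈ 78.6435

Integral: ∫_3^15 x·e^(−x/26) dx = 73.1407.
Boundary: ½(f(3) + f(15)) = ½(2.67307 + 8.42436) = 5.54871.
Running total after boundary: 78.6894.
Correction k=1: B_{2}/2! · (f^{(1)}(15) − f^{(1)}(3)) = 1/12 · (0.237610 − 0.788213) = -0.0458836.
Partial sum through k=1: 78.6435.
Correction k=2: B_{4}/4! · (f^{(3)}(15) − f^{(3)}(3)) = −1/720 · (0.00201310 − 0.00380216) = 2.48480e-06.
Partial sum through k=2: 78.6435.
Correction k=3: B_{6}/6! · (f^{(5)}(15) − f^{(5)}(3)) = 1/30240 · (5.43596e-06 − 9.52415e-06) = -1.35191e-10.
Partial sum through k=3: 78.6435.
Correction k=4: B_{8}/8! · (f^{(7)}(15) − f^{(7)}(3)) = −1/1209600 · (1.16775e-08 − 1.98577e-08) = 6.76275e-15.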